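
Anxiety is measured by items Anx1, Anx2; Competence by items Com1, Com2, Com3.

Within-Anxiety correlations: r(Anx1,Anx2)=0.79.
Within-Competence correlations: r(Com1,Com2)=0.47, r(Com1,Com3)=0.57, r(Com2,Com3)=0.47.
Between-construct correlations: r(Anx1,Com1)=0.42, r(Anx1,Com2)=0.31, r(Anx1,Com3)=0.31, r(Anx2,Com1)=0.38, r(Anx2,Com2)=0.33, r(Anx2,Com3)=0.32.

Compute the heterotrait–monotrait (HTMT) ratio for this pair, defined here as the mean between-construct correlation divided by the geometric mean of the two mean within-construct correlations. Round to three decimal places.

Between-construct mean = 2.07/6 = 0.3450.
Mean within-Anx = 0.79/1 = 0.7900; mean within-Com = 1.51/3 = 0.5033.
Geometric mean = √(0.7900 × 0.5033) = 0.6306.
HTMT = 0.3450 / 0.6306 = 0.547.

0.547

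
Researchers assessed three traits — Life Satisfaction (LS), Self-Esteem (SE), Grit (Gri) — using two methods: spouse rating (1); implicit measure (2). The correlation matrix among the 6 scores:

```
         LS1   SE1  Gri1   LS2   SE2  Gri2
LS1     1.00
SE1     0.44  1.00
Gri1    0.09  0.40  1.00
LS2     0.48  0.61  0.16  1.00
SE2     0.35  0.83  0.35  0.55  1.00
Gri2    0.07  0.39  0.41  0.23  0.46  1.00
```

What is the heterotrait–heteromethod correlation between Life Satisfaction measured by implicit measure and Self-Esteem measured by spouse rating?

0.61

Different traits and methods: r(LS2, SE1) = 0.61.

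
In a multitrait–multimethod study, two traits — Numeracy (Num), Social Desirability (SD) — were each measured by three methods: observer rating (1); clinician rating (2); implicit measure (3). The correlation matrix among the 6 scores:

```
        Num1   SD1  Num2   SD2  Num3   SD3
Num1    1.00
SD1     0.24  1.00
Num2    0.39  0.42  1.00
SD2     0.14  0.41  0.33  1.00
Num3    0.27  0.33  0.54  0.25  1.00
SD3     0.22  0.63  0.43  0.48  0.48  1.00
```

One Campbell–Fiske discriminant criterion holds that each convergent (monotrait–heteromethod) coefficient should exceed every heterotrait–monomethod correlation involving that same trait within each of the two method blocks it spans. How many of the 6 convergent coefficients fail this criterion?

Convergent coefficients and their comparison sets:
Num (methods 1·2): 0.39 vs {0.24, 0.33} → pass.
Num (methods 1·3): 0.27 vs {0.24, 0.48} → fail.
Num (methods 2·3): 0.54 vs {0.33, 0.48} → pass.
SD (methods 1·2): 0.41 vs {0.24, 0.33} → pass.
SD (methods 1·3): 0.63 vs {0.24, 0.48} → pass.
SD (methods 2·3): 0.48 vs {0.33, 0.48} → fail.
2 of 6 fail.

2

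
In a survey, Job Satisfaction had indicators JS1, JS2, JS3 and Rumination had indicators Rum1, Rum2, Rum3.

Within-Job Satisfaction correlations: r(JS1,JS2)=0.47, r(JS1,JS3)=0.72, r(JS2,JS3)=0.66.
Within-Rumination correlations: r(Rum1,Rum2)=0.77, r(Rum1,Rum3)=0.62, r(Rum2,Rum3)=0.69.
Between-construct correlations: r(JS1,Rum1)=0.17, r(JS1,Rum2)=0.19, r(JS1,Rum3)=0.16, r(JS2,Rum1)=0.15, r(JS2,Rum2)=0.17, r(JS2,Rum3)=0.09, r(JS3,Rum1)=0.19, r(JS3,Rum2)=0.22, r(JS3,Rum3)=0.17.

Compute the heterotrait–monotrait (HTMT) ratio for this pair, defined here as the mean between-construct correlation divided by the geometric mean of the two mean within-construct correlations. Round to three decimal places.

Mean between = 1.51/9 = 0.1678.
Mean within-JS = 1.85/3 = 0.6167; mean within-Rum = 2.08/3 = 0.6933.
Geometric mean = √(0.6167 × 0.6933) = 0.6539.
HTMT = 0.1678 / 0.6539 = 0.257.

0.257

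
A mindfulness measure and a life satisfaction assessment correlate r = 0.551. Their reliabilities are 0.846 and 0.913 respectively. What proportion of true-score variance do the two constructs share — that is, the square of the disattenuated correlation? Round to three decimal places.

0.393

Disattenuated r = 0.551 / √(0.846 × 0.913) = 0.551 / 0.8789 = 0.6269.
Shared true-score variance = 0.6269² = 0.3930 ≈ 0.393.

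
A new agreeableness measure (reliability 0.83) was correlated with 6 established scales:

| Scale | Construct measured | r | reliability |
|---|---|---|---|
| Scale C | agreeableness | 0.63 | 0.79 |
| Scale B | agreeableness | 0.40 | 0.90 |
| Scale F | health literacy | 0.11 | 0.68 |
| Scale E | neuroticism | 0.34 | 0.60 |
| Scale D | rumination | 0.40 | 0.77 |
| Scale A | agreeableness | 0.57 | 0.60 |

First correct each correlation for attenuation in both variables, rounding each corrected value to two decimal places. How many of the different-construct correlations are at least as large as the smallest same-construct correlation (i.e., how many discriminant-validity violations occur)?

Disattenuated r (r / √(r_scale · r_new)):
  Scale C (conv): 0.63 / √(0.79·0.83) = 0.78
  Scale B (conv): 0.40 / √(0.90·0.83) = 0.46
  Scale F (disc): 0.11 / √(0.68·0.83) = 0.15
  Scale E (disc): 0.34 / √(0.60·0.83) = 0.48
  Scale D (disc): 0.40 / √(0.77·0.83) = 0.50
  Scale A (conv): 0.57 / √(0.60·0.83) = 0.81
Smallest convergent = 0.46. Discriminant values: 0.15, 0.48, 0.50; count ≥ 0.46 → 2.

2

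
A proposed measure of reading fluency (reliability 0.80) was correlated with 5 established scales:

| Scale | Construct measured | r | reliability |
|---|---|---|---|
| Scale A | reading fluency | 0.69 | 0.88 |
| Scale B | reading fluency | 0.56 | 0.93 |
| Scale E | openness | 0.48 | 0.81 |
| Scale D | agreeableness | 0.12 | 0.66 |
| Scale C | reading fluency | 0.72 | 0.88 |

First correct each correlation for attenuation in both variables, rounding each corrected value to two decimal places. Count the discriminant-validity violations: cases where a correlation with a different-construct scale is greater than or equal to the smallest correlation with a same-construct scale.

0

Disattenuated r (r / √(r_scale · r_new)):
  Scale A (conv): 0.69 / √(0.88·0.80) = 0.82
  Scale B (conv): 0.56 / √(0.93·0.80) = 0.65
  Scale E (disc): 0.48 / √(0.81·0.80) = 0.60
  Scale D (disc): 0.12 / √(0.66·0.80) = 0.17
  Scale C (conv): 0.72 / √(0.88·0.80) = 0.86
Smallest convergent = 0.65. Discriminant values: 0.60, 0.17; count ≥ 0.65 → 0.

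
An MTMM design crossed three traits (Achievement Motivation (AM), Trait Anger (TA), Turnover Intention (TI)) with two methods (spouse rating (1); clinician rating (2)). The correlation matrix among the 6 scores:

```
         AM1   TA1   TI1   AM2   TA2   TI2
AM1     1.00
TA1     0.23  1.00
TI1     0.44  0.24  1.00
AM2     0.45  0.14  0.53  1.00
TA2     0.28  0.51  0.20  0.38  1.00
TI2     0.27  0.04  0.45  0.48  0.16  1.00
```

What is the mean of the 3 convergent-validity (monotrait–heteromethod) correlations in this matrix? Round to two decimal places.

Convergent values: 0.45, 0.51, 0.45; mean = 1.41/3 = 0.47.

0.47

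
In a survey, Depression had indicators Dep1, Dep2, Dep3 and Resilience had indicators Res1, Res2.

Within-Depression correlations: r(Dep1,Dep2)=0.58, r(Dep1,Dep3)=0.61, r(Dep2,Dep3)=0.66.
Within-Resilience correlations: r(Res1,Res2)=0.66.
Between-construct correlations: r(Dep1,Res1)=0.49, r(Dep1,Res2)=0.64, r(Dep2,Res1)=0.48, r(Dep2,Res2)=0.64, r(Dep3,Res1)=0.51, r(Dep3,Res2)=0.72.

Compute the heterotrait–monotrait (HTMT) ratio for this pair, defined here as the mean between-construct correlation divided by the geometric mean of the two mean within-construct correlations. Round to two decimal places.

0.91

Mean heterotrait r = 3.48/6 = 0.5800.
Mean within-Dep = 1.85/3 = 0.6167; mean within-Res = 0.66/1 = 0.6600.
Geometric mean = √(0.6167 × 0.6600) = 0.6380.
HTMT = 0.5800 / 0.6380 = 0.91.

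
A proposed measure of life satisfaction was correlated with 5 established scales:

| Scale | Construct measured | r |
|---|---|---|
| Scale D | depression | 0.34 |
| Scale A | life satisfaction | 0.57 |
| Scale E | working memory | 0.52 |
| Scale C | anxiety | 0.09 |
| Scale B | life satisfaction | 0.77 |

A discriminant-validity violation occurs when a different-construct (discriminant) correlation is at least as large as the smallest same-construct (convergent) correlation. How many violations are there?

0

Convergent (same construct = life satisfaction): Scale A, Scale B.
Smallest convergent = 0.57. Discriminant values: 0.34, 0.52, 0.09; count ≥ 0.57 → 0.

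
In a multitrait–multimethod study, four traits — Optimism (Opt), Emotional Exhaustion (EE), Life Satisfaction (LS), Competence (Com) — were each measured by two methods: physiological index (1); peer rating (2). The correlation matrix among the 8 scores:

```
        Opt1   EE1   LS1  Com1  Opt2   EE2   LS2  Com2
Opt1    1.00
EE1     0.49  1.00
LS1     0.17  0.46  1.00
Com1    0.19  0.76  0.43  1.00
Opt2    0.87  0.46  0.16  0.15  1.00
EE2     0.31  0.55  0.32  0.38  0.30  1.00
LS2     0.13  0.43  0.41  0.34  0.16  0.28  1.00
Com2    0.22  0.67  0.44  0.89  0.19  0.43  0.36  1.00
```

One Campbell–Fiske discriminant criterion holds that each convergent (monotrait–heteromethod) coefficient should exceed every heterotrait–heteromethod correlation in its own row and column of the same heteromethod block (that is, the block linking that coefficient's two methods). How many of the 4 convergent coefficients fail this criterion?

Checking each validity diagonal entry against its comparison values:
Opt (methods 1·2): 0.87 vs {0.31, 0.46, 0.13, 0.16, 0.22, 0.15} → pass.
EE (methods 1·2): 0.55 vs {0.46, 0.31, 0.43, 0.32, 0.67, 0.38} → fail.
LS (methods 1·2): 0.41 vs {0.16, 0.13, 0.32, 0.43, 0.44, 0.34} → fail.
Com (methods 1·2): 0.89 vs {0.15, 0.22, 0.38, 0.67, 0.34, 0.44} → pass.
2 of 4 fail.

2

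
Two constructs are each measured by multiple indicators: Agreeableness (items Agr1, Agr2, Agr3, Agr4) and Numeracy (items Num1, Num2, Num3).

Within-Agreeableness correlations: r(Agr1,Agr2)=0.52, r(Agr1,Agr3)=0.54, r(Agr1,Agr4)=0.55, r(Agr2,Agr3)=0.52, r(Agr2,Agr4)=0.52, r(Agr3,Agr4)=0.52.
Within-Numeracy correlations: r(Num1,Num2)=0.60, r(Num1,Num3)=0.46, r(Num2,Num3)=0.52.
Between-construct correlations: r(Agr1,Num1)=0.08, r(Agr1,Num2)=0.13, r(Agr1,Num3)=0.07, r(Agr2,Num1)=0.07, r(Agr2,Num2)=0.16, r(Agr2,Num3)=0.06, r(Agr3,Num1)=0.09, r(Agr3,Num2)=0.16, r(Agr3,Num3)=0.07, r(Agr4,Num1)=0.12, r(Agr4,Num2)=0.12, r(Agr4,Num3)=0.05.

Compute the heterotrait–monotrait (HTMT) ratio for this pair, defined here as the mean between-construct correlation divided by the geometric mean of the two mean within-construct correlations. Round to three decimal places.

0.186

Between-construct mean = 1.18/12 = 0.0983.
Mean within-Agr = 3.17/6 = 0.5283; mean within-Num = 1.58/3 = 0.5267.
Geometric mean = √(0.5283 × 0.5267) = 0.5275.
HTMT = 0.0983 / 0.5275 = 0.186.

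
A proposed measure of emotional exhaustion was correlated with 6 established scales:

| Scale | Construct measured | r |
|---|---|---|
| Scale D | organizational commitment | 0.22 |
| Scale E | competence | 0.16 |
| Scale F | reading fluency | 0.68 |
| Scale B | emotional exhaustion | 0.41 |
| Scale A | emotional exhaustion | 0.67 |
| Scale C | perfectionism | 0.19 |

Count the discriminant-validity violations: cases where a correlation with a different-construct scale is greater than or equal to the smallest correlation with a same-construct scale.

Convergent (same construct = emotional exhaustion): Scale B, Scale A.
Smallest convergent = 0.41. Discriminant values: 0.22, 0.16, 0.68, 0.19; count ≥ 0.41 → 1.

1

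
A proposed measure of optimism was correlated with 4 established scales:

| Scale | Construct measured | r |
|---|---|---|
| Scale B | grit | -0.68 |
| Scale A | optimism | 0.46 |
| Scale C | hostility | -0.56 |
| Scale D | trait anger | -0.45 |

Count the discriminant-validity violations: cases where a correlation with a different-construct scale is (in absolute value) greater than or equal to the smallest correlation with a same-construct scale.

Convergent (same construct = optimism): Scale A.
Smallest convergent = 0.46. Discriminant |r|: 0.68, 0.56, 0.45; count ≥ 0.46 → 2.

2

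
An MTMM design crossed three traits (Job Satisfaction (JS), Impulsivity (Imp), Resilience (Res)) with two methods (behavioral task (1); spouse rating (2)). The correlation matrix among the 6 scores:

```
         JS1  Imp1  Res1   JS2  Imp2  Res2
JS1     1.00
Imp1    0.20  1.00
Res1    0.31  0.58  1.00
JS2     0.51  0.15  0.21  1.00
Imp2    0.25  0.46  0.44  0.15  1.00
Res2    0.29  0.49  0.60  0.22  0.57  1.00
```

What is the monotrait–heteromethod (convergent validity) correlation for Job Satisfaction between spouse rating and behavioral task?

0.51

Same trait (JS), different methods: r(JS2, JS1) = 0.51.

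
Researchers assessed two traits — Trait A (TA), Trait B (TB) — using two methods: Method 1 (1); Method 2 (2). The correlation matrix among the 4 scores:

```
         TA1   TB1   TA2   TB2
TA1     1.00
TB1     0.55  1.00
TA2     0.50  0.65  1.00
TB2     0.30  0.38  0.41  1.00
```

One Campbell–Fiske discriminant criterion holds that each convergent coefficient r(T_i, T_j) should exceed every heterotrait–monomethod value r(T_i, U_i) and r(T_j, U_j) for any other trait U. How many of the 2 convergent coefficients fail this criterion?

Each convergent coefficient versus the relevant comparison correlations:
TA (methods 1·2): 0.50 vs {0.55, 0.41} → fail.
TB (methods 1·2): 0.38 vs {0.55, 0.41} → fail.
2 of 2 fail.

2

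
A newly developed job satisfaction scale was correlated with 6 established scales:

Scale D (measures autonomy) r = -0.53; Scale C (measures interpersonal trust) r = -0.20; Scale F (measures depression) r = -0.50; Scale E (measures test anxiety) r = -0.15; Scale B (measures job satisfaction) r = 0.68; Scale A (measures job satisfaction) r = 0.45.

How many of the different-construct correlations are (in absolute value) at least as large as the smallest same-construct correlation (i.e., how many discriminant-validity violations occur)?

2

Convergent (same construct = job satisfaction): Scale B, Scale A.
Smallest convergent = 0.45. Discriminant |r|: 0.53, 0.20, 0.50, 0.15; count ≥ 0.45 → 2.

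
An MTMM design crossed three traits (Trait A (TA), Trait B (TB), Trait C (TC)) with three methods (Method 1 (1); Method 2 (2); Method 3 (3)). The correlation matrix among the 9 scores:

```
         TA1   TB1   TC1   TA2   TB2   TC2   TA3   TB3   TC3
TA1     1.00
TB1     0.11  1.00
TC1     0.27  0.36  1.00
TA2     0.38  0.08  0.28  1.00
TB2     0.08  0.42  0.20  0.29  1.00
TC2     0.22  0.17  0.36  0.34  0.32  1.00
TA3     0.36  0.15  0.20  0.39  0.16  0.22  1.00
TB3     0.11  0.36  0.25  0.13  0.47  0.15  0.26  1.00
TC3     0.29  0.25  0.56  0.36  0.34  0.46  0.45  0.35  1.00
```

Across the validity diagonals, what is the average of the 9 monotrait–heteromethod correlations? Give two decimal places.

0.42

Convergent values: 0.38, 0.36, 0.39, 0.42, 0.36, 0.47, 0.36, 0.56, 0.46; mean = 3.76/9 = 0.42.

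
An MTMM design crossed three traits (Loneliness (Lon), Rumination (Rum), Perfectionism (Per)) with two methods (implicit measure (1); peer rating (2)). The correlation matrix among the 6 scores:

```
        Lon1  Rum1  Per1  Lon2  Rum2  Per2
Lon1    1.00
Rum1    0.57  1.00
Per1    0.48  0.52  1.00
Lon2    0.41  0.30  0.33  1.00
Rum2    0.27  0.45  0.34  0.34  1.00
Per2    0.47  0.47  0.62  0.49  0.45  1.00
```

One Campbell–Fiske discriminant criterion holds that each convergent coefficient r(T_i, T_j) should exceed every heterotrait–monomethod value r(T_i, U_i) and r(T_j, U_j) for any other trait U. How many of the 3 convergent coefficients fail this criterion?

Checking each validity diagonal entry against its comparison values:
Lon (methods 1·2): 0.41 vs {0.57, 0.34, 0.48, 0.49} → fail.
Rum (methods 1·2): 0.45 vs {0.57, 0.34, 0.52, 0.45} → fail.
Per (methods 1·2): 0.62 vs {0.48, 0.49, 0.52, 0.45} → pass.
2 of 3 fail.

2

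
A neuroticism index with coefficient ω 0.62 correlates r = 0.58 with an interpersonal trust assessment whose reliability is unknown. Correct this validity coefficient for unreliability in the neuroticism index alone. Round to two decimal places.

Single correction: r_c = r_obs / √r_xx = 0.58 / √0.62 = 0.58 / 0.7874 ≈ 0.74.

0.74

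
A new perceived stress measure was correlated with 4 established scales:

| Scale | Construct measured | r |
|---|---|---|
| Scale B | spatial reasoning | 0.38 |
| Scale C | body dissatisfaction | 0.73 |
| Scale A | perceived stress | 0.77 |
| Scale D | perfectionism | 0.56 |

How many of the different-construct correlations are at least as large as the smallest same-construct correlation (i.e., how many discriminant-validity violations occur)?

0

Convergent (same construct = perceived stress): Scale A.
Smallest convergent = 0.77. Discriminant values: 0.38, 0.73, 0.56; count ≥ 0.77 → 0.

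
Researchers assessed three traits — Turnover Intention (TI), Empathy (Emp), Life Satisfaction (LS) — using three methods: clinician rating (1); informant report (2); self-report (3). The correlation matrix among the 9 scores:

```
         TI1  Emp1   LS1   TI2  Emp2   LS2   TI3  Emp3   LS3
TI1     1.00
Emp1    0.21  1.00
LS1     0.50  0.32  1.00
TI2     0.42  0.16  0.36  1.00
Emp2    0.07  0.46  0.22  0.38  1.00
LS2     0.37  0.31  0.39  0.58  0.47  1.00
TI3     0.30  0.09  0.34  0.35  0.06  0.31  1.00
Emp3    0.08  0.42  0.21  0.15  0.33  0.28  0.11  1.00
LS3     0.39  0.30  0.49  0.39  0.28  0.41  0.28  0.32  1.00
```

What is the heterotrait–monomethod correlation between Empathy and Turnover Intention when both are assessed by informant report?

0.38

Different traits, same method: r(Emp2, TI2) = 0.38.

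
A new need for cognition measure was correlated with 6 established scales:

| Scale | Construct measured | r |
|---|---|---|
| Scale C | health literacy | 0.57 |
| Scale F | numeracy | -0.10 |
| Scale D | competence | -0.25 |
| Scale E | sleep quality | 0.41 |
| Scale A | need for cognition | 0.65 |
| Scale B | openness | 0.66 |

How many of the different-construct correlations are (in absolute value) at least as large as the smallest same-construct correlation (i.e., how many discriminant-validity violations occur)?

Convergent (same construct = need for cognition): Scale A.
Smallest convergent = 0.65. Discriminant |r|: 0.57, 0.10, 0.25, 0.41, 0.66; count ≥ 0.65 → 1.

1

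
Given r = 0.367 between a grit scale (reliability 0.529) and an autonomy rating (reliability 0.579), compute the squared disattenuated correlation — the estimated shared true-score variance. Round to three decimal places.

Disattenuated r = 0.367 / √(0.529 × 0.579) = 0.367 / 0.5534 = 0.6632.
Shared true-score variance = 0.6632² = 0.4398 ≈ 0.440.

0.440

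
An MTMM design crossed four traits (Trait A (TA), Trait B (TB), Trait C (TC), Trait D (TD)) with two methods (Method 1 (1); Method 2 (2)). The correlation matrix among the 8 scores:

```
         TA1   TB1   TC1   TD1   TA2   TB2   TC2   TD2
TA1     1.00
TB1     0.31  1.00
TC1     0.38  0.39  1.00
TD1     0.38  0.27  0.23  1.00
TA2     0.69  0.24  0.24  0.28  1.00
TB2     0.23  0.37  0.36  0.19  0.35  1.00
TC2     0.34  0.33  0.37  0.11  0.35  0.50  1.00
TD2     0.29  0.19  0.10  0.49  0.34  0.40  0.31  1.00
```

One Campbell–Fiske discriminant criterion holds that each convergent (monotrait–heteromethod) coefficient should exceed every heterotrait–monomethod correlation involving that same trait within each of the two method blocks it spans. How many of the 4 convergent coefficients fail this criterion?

Convergent coefficients and their comparison sets:
TA (methods 1·2): 0.69 vs {0.31, 0.35, 0.38, 0.35, 0.38, 0.34} → pass.
TB (methods 1·2): 0.37 vs {0.31, 0.35, 0.39, 0.50, 0.27, 0.40} → fail.
TC (methods 1·2): 0.37 vs {0.38, 0.35, 0.39, 0.50, 0.23, 0.31} → fail.
TD (methods 1·2): 0.49 vs {0.38, 0.34, 0.27, 0.40, 0.23, 0.31} → pass.
2 of 4 fail.

2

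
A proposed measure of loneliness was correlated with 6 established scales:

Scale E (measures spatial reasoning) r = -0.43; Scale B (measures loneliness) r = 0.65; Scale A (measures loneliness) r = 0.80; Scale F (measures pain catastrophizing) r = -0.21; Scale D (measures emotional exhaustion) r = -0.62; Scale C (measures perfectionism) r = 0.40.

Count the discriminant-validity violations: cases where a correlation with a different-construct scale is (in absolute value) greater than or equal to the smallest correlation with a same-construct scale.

Convergent (same construct = loneliness): Scale B, Scale A.
Smallest convergent = 0.65. Discriminant |r|: 0.43, 0.21, 0.62, 0.40; count ≥ 0.65 → 0.

0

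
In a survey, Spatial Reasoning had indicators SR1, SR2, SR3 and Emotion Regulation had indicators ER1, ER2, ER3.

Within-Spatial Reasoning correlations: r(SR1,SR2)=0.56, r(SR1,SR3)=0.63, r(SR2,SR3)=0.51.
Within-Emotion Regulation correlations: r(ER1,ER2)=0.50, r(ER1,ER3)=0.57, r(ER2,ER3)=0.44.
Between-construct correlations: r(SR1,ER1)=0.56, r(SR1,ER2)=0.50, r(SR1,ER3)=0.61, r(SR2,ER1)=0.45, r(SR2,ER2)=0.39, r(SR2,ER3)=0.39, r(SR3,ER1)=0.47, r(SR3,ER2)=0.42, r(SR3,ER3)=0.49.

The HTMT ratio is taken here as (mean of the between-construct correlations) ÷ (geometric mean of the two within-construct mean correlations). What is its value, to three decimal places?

Between-construct mean = 4.28/9 = 0.4756.
Mean within-SR = 1.70/3 = 0.5667; mean within-ER = 1.51/3 = 0.5033.
Geometric mean = √(0.5667 × 0.5033) = 0.5341.
HTMT = 0.4756 / 0.5341 = 0.890.

0.890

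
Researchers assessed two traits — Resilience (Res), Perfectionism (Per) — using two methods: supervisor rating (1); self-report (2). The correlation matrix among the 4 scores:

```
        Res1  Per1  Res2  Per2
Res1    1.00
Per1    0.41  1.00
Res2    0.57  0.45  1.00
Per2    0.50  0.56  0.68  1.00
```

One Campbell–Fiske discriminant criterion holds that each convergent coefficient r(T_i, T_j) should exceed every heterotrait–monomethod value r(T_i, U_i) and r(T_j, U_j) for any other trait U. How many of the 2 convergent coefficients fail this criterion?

Convergent coefficients and their comparison sets:
Res (methods 1·2): 0.57 vs {0.41, 0.68} → fail.
Per (methods 1·2): 0.56 vs {0.41, 0.68} → fail.
2 of 2 fail.

2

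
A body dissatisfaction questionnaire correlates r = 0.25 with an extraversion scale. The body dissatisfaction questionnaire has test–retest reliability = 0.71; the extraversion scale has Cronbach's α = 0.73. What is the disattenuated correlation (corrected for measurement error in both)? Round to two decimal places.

r_true = r_obs / √(r_xx · r_yy) = 0.25 / √(0.71 × 0.73) = 0.25 / √0.5183 = 0.25 / 0.7199 ≈ 0.35.

0.35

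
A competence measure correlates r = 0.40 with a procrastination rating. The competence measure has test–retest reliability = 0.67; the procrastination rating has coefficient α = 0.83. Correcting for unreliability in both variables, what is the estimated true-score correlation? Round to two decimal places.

0.54

r_true = r_obs / √(r_xx · r_yy) = 0.40 / √(0.67 × 0.83) = 0.40 / √0.5561 = 0.40 / 0.7457 ≈ 0.54.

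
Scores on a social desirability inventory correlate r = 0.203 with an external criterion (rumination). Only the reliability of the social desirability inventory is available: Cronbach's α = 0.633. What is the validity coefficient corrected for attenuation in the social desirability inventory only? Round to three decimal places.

Single correction: r_c = r_obs / √r_xx = 0.203 / √0.633 = 0.203 / 0.7956 ≈ 0.255.

0.255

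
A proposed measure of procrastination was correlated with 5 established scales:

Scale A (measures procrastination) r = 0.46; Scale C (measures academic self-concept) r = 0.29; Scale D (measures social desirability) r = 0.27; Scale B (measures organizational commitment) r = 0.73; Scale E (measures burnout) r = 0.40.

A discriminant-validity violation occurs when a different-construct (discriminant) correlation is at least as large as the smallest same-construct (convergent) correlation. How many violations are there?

1

Convergent (same construct = procrastination): Scale A.
Smallest convergent = 0.46. Discriminant values: 0.29, 0.27, 0.73, 0.40; count ≥ 0.46 → 1.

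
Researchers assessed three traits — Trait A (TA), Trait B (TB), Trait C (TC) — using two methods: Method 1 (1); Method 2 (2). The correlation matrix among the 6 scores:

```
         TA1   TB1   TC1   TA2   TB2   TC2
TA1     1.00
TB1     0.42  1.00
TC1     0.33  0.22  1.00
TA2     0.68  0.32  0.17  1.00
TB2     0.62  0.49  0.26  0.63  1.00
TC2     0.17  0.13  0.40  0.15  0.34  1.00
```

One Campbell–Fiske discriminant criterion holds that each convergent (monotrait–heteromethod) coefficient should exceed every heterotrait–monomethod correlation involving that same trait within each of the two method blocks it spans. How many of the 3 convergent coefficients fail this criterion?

Checking each validity diagonal entry against its comparison values:
TA (methods 1·2): 0.68 vs {0.42, 0.63, 0.33, 0.15} → pass.
TB (methods 1·2): 0.49 vs {0.42, 0.63, 0.22, 0.34} → fail.
TC (methods 1·2): 0.40 vs {0.33, 0.15, 0.22, 0.34} → pass.
1 of 3 fail.

1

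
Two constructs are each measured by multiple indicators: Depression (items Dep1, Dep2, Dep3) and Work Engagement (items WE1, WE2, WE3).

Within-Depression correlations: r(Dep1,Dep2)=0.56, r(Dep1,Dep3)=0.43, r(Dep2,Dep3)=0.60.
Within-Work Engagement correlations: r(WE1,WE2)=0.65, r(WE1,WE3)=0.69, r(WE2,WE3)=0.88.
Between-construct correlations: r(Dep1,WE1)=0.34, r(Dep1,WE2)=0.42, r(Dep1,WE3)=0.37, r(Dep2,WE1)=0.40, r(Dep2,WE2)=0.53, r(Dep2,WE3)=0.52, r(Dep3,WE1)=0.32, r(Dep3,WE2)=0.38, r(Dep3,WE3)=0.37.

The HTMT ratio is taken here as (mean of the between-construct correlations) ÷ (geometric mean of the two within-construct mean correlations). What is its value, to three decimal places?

0.648

Between-construct mean = 3.65/9 = 0.4056.
Mean within-Dep = 1.59/3 = 0.5300; mean within-WE = 2.22/3 = 0.7400.
Geometric mean = √(0.5300 × 0.7400) = 0.6263.
HTMT = 0.4056 / 0.6263 = 0.648.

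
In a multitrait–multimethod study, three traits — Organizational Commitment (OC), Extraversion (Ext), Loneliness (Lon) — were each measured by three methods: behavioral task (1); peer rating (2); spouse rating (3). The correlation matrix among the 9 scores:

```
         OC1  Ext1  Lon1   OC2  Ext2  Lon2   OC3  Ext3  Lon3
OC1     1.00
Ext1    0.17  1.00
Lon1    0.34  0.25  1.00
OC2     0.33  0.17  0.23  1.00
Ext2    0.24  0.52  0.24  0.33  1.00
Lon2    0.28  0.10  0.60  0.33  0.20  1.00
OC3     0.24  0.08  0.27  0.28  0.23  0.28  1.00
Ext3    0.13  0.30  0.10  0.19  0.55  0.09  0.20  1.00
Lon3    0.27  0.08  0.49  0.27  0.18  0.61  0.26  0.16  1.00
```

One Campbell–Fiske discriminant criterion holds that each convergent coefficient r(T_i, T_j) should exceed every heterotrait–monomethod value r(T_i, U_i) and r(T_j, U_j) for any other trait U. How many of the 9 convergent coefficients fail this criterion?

Checking each validity diagonal entry against its comparison values:
OC (methods 1·2): 0.33 vs {0.17, 0.33, 0.34, 0.33} → fail.
OC (methods 1·3): 0.24 vs {0.17, 0.20, 0.34, 0.26} → fail.
OC (methods 2·3): 0.28 vs {0.33, 0.20, 0.33, 0.26} → fail.
Ext (methods 1·2): 0.52 vs {0.17, 0.33, 0.25, 0.20} → pass.
Ext (methods 1·3): 0.30 vs {0.17, 0.20, 0.25, 0.16} → pass.
Ext (methods 2·3): 0.55 vs {0.33, 0.20, 0.20, 0.16} → pass.
Lon (methods 1·2): 0.60 vs {0.34, 0.33, 0.25, 0.20} → pass.
Lon (methods 1·3): 0.49 vs {0.34, 0.26, 0.25, 0.16} → pass.
Lon (methods 2·3): 0.61 vs {0.33, 0.26, 0.20, 0.16} → pass.
3 of 9 fail.

3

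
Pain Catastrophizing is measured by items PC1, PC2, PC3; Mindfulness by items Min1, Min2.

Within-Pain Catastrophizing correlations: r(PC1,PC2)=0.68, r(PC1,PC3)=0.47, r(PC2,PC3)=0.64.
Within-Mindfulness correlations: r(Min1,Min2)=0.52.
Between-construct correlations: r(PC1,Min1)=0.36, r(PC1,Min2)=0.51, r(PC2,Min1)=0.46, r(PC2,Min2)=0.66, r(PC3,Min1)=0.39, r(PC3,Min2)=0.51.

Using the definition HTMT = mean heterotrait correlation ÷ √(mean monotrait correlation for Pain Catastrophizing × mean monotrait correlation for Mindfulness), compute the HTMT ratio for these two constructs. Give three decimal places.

Between-construct mean = 2.89/6 = 0.4817.
Mean within-PC = 1.79/3 = 0.5967; mean within-Min = 0.52/1 = 0.5200.
Geometric mean = √(0.5967 × 0.5200) = 0.5570.
HTMT = 0.4817 / 0.5570 = 0.865.

0.865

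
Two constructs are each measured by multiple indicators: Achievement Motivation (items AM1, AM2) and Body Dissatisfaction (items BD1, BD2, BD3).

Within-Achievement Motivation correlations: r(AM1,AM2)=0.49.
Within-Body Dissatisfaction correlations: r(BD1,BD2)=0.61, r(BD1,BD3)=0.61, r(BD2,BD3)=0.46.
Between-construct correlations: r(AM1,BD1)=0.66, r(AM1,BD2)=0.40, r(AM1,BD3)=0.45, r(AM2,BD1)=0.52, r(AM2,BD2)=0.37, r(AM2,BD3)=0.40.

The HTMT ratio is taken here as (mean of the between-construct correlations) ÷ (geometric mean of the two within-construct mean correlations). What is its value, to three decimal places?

0.891

Mean heterotrait r = 2.80/6 = 0.4667.
Mean within-AM = 0.49/1 = 0.4900; mean within-BD = 1.68/3 = 0.5600.
Geometric mean = √(0.4900 × 0.5600) = 0.5238.
HTMT = 0.4667 / 0.5238 = 0.891.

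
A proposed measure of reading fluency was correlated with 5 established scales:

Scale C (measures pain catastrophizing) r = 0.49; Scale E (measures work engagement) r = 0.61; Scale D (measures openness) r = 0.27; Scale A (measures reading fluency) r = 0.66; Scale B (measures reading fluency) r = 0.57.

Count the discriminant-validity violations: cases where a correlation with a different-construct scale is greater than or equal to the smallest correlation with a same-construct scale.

1

Convergent (same construct = reading fluency): Scale A, Scale B.
Smallest convergent = 0.57. Discriminant values: 0.49, 0.61, 0.27; count ≥ 0.57 → 1.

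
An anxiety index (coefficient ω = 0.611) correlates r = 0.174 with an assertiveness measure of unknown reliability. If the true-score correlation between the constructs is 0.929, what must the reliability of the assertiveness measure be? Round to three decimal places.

0.057

r_true = r_obs / √(r_xx · r_yy) ⇒ 0.929 = 0.174 / √(0.611 · r_yy).
√(0.611 · r_yy) = 0.174 / 0.929 = 0.1873; 0.611 · r_yy = 0.0351; r_yy = 0.0351 / 0.611 ≈ 0.057.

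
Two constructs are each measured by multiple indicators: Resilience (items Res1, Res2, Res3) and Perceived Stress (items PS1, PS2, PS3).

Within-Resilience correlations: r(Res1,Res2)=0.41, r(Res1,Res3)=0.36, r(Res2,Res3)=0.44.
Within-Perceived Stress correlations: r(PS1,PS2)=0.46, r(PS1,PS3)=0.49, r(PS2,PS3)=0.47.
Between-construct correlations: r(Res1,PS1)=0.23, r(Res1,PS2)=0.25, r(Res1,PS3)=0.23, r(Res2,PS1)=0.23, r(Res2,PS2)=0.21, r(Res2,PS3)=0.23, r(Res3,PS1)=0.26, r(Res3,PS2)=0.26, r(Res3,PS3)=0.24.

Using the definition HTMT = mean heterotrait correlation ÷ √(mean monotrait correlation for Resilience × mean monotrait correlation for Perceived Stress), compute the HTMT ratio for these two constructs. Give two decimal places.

Between-construct mean = 2.14/9 = 0.2378.
Mean within-Res = 1.21/3 = 0.4033; mean within-PS = 1.42/3 = 0.4733.
Geometric mean = √(0.4033 × 0.4733) = 0.4369.
HTMT = 0.2378 / 0.4369 = 0.54.

0.54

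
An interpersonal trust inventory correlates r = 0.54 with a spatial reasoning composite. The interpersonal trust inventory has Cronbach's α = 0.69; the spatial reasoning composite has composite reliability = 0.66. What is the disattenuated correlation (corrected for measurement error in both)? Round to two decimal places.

r_true = r_obs / √(r_xx · r_yy) = 0.54 / √(0.69 × 0.66) = 0.54 / √0.4554 = 0.54 / 0.6748 ≈ 0.80.

0.80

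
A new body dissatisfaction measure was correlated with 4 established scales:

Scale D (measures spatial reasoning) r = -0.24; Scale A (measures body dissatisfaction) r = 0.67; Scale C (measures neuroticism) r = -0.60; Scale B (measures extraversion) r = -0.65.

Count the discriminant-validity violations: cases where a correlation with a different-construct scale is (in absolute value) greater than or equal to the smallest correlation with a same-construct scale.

0

Convergent (same construct = body dissatisfaction): Scale A.
Smallest convergent = 0.67. Discriminant |r|: 0.24, 0.60, 0.65; count ≥ 0.67 → 0.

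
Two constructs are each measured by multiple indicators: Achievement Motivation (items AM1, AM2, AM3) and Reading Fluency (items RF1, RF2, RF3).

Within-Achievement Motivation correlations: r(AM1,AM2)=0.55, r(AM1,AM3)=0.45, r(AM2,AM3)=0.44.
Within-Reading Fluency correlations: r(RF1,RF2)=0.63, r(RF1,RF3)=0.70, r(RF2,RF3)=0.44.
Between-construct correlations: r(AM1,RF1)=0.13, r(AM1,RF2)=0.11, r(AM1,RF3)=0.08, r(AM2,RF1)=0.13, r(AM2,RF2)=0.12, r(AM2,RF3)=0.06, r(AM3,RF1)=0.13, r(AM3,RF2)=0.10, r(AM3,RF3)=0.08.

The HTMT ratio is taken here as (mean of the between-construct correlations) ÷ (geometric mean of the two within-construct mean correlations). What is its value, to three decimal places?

0.196

Mean heterotrait r = 0.94/9 = 0.1044.
Mean within-AM = 1.44/3 = 0.4800; mean within-RF = 1.77/3 = 0.5900.
Geometric mean = √(0.4800 × 0.5900) = 0.5322.
HTMT = 0.1044 / 0.5322 = 0.196.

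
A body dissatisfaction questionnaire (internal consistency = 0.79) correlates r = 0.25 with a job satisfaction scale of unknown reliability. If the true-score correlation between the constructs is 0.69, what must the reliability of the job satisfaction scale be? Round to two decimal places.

0.17

r_true = r_obs / √(r_xx · r_yy) ⇒ 0.69 = 0.25 / √(0.79 · r_yy).
√(0.79 · r_yy) = 0.25 / 0.69 = 0.3623; 0.79 · r_yy = 0.1313; r_yy = 0.1313 / 0.79 ≈ 0.17.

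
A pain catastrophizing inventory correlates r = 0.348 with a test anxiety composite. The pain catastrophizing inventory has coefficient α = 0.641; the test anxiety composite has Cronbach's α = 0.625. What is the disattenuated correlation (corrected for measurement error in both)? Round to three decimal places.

0.550

r_true = r_obs / √(r_xx · r_yy) = 0.348 / √(0.641 × 0.625) = 0.348 / √0.400625 = 0.348 / 0.6329 ≈ 0.550.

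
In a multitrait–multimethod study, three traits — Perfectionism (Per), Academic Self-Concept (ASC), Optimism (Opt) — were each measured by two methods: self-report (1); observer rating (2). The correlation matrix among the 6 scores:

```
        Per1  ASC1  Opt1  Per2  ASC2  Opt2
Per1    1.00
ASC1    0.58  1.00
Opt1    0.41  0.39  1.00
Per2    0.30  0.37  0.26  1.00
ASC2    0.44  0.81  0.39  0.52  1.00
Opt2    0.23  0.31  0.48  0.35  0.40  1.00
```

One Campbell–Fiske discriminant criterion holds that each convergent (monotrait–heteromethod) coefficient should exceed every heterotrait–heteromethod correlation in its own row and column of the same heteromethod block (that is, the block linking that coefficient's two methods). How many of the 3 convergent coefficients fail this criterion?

Each convergent coefficient versus the relevant comparison correlations:
Per (methods 1·2): 0.30 vs {0.44, 0.37, 0.23, 0.26} → fail.
ASC (methods 1·2): 0.81 vs {0.37, 0.44, 0.31, 0.39} → pass.
Opt (methods 1·2): 0.48 vs {0.26, 0.23, 0.39, 0.31} → pass.
1 of 3 fail.

1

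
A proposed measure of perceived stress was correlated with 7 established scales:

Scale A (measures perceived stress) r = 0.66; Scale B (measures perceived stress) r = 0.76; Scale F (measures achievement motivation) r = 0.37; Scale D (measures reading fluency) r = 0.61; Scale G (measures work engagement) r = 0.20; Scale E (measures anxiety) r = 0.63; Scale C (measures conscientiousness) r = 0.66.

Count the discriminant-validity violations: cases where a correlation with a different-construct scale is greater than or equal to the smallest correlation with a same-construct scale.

1

Convergent (same construct = perceived stress): Scale A, Scale B.
Smallest convergent = 0.66. Discriminant values: 0.37, 0.61, 0.20, 0.63, 0.66; count ≥ 0.66 → 1.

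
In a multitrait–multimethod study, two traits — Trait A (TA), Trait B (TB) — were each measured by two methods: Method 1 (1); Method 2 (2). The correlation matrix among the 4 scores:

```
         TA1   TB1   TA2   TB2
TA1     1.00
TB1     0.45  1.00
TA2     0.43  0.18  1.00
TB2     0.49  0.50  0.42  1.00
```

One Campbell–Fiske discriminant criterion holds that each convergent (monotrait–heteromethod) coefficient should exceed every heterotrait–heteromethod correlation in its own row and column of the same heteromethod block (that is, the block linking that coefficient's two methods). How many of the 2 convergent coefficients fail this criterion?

1

Convergent coefficients and their comparison sets:
TA (methods 1·2): 0.43 vs {0.49, 0.18} → fail.
TB (methods 1·2): 0.50 vs {0.18, 0.49} → pass.
1 of 2 fail.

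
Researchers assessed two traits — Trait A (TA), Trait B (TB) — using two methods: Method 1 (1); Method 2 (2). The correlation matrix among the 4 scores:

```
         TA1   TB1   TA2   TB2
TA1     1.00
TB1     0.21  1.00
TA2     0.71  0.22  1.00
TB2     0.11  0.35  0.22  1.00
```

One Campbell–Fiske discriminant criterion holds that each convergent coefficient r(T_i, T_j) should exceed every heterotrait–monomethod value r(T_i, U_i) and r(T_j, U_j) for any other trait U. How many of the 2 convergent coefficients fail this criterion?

Convergent coefficients and their comparison sets:
TA (methods 1·2): 0.71 vs {0.21, 0.22} → pass.
TB (methods 1·2): 0.35 vs {0.21, 0.22} → pass.
0 of 2 fail.

0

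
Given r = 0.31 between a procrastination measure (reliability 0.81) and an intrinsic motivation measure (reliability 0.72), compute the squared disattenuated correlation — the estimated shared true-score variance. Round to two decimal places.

Disattenuated r = 0.31 / √(0.81 × 0.72) = 0.31 / 0.7637 = 0.4059.
Shared true-score variance = 0.4059² = 0.1648 ≈ 0.16.

0.16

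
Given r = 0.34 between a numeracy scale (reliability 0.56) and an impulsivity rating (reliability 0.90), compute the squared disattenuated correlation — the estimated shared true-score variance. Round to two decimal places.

0.23

Disattenuated r = 0.34 / √(0.56 × 0.90) = 0.34 / 0.7099 = 0.4789.
Shared true-score variance = 0.4789² = 0.2293 ≈ 0.23.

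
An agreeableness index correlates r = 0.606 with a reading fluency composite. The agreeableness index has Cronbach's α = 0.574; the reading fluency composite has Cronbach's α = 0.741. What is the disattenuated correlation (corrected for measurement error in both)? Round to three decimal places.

r_true = r_obs / √(r_xx · r_yy) = 0.606 / √(0.574 × 0.741) = 0.606 / √0.425334 = 0.606 / 0.6522 ≈ 0.929.

0.929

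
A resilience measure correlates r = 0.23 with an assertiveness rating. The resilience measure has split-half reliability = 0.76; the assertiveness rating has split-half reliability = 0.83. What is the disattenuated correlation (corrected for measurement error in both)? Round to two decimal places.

0.29

r_true = r_obs / √(r_xx · r_yy) = 0.23 / √(0.76 × 0.83) = 0.23 / √0.6308 = 0.23 / 0.7942 ≈ 0.29.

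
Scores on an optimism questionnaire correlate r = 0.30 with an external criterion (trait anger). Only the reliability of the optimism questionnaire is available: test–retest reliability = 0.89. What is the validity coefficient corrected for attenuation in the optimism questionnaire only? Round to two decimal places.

0.32

Single correction: r_c = r_obs / √r_xx = 0.30 / √0.89 = 0.30 / 0.9434 ≈ 0.32.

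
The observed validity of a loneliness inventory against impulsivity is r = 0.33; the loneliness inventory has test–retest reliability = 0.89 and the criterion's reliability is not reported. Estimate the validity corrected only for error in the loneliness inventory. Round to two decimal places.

Single correction: r_c = r_obs / √r_xx = 0.33 / √0.89 = 0.33 / 0.9434 ≈ 0.35.

0.35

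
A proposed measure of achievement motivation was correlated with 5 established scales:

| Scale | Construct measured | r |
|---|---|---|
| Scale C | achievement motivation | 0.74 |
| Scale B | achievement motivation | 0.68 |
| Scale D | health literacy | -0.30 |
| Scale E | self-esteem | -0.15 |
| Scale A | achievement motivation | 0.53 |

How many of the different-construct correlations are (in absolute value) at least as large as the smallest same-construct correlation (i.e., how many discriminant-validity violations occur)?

0

Convergent (same construct = achievement motivation): Scale C, Scale B, Scale A.
Smallest convergent = 0.53. Discriminant |r|: 0.30, 0.15; count ≥ 0.53 → 0.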